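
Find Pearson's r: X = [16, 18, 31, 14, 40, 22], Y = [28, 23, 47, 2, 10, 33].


Mean X = 23.5000, Mean Y = 23.8333
SD X = 9.196920, SD Y = 14.758237
Cov = 18.750000
r = 18.750000/(9.196920*14.758237) = 0.1381

r = 0.1381


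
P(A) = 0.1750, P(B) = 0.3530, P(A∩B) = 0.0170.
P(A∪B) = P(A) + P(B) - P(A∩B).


P(A∪B) = 0.1750 + 0.3530 - 0.0170
= 0.5280 - 0.0170
= 0.5110

P(A∪B) = 0.5110


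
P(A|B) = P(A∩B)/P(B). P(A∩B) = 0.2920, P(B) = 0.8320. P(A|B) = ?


P(A|B) = 0.2920/0.8320 = 0.3510

P(A|B) = 0.3510


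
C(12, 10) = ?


C(12,10) = 12!/(10! × 2!)
= 479001600/(3628800 × 2)
= 66

C(12,10) = 66


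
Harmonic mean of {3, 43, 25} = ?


Sum of reciprocals = 1/3 + 1/43 + 1/25 = 0.396589
HM = 3/0.396589 = 7.5645

HM = 7.5645


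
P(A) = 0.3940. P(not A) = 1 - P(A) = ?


P(not A) = 1 - 0.3940 = 0.6060

P(not A) = 0.6060


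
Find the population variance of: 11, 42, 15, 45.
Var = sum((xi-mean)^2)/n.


Mean = 28.2500
Squared deviations: 297.5625, 189.0625, 175.5625, 280.5625
Sum = 942.7500
Variance = 942.7500/4 = 235.6875

Variance = 235.6875


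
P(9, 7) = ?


P(9,7) = 9!/2!
= 362880/2
= 181440

P(9,7) = 181440


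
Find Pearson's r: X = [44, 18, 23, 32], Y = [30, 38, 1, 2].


Mean X = 29.2500, Mean Y = 17.7500
SD X = 9.883699, SD Y = 16.498106
Cov = 3.562500
r = 3.562500/(9.883699*16.498106) = 0.0218

r = 0.0218


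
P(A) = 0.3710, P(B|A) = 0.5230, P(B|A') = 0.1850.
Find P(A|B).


P(B) = P(B|A)*P(A) + P(B|A')*P(A')
= 0.5230*0.3710 + 0.1850*0.6290
= 0.194033 + 0.116365 = 0.310398
P(A|B) = 0.194033/0.310398 = 0.6251

P(A|B) = 0.6251


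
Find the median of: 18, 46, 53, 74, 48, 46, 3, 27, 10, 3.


Sorted: 3, 3, 10, 18, 27, 46, 46, 48, 53, 74
n = 10 (even)
Middle values: 27 and 46
Median = (27+46)/2 = 36.5000

Median = 36.5000


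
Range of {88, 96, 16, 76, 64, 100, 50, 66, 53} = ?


Max = 100, Min = 16
Range = 100 - 16 = 84

Range = 84


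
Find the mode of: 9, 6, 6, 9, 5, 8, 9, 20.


Frequencies: 5:1, 6:2, 8:1, 9:3, 20:1
Max frequency = 3
Mode = 9

Mode = 9


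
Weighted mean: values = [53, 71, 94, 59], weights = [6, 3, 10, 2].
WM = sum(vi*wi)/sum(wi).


Numerator = 53*6 + 71*3 + 94*10 + 59*2 = 1589
Denominator = 6 + 3 + 10 + 2 = 21
WM = 1589/21 = 75.6667

WM = 75.6667


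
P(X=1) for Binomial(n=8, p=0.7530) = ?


C(8,1) = 8
p^1 = 0.753000
(1-p)^7 = 5.608913e-05
P = 8 * 0.753000 * 5.608913e-05 = 0.0003

P(X=1) = 0.0003


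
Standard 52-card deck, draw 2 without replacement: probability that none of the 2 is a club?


P(no clubs) = (39/52) × (38/51)
= 0.5588

P = 0.5588


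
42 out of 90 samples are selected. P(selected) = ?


P = 42/90 = 0.4667

P = 0.4667


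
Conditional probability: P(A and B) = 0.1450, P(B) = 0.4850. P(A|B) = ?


P(A|B) = 0.1450/0.4850 = 0.2990

P(A|B) = 0.2990


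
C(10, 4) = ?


C(10,4) = 10!/(4! × 6!)
= 3628800/(24 × 720)
= 210

C(10,4) = 210


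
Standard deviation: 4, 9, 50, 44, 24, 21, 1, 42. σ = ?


Mean = 24.3750
Variance = 320.2344
SD = sqrt(320.2344) = 17.8951

SD = 17.8951


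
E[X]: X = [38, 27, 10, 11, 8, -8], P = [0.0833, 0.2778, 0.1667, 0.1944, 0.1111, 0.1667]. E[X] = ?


E[X] = 38*0.0833 + 27*0.2778 + 10*0.1667 + 11*0.1944 + 8*0.1111 - 8*0.1667
= 3.1654 + 7.5006 + 1.6670 + 2.1384 + 0.8888 - 1.3336
= 14.0266

E[X] = 14.0266


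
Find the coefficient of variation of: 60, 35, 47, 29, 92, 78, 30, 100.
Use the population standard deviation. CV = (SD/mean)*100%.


Mean = 58.8750
SD = 26.4407
CV = (26.4407/58.8750)*100 = 44.9099%

CV = 44.9099%


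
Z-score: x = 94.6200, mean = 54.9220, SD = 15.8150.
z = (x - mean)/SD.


z = (94.6200 - 54.9220)/15.8150
= 39.6980/15.8150
= 2.5101

z = 2.5101


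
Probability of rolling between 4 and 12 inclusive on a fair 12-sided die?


Favorable outcomes (4 ≤ roll ≤ 12): 9
Total outcomes = 12
P = 9/12 = 0.7500

P = 0.7500


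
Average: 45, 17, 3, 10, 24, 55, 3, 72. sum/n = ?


Sum = 45 + 17 + 3 + 10 + 24 + 55 + 3 + 72 = 229
n = 8
Mean = 229/8 = 28.6250

Mean = 28.6250


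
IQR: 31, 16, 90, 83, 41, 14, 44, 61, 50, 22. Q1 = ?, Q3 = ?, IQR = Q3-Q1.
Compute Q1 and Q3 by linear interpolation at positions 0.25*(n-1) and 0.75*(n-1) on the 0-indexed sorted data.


Sorted: 14, 16, 22, 31, 41, 44, 50, 61, 83, 90
Q1 (25th %ile) = 24.2500
Q3 (75th %ile) = 58.2500
IQR = 58.2500 - 24.2500 = 34.0000

IQR = 34.0000


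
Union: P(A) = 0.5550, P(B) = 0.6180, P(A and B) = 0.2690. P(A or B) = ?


P(A∪B) = 0.5550 + 0.6180 - 0.2690
= 1.1730 - 0.2690
= 0.9040

P(A∪B) = 0.9040


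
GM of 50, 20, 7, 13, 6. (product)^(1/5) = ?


Product = 50 × 20 × 7 × 13 × 6 = 546000
GM = 546000^(1/5) = 14.0423

GM = 14.0423


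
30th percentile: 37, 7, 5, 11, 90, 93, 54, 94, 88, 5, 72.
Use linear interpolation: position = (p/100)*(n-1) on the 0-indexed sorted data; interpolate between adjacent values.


Sorted: 5, 5, 7, 11, 37, 54, 72, 88, 90, 93, 94
n = 11
Index = 30/100 * 10 = 3.0000
Lower = data[3] = 11, Upper = data[4] = 37
P30 = 11 + 0*(26) = 11.0000

P30 = 11.0000


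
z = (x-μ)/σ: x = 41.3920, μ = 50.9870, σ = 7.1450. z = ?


z = (41.3920 - 50.9870)/7.1450
= -9.5950/7.1450
= -1.3429

z = -1.3429


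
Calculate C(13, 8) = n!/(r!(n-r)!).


C(13,8) = 13!/(8! × 5!)
= 6227020800/(40320 × 120)
= 1287

C(13,8) = 1287


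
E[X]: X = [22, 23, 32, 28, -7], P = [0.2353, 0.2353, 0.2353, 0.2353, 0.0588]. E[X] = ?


E[X] = 22*0.2353 + 23*0.2353 + 32*0.2353 + 28*0.2353 - 7*0.0588
= 5.1766 + 5.4119 + 7.5296 + 6.5884 - 0.4116
= 24.2949

E[X] = 24.2949


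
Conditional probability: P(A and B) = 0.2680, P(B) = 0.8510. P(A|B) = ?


P(A|B) = 0.2680/0.8510 = 0.3149

P(A|B) = 0.3149


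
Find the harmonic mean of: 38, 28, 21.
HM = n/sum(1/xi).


Sum of reciprocals = 1/38 + 1/28 + 1/21 = 0.109649
HM = 3/0.109649 = 27.3600

HM = 27.3600


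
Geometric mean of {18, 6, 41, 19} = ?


Product = 18 × 6 × 41 × 19 = 84132
GM = 84132^(1/4) = 17.0310

GM = 17.0310


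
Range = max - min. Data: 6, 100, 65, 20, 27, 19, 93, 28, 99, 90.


Max = 100, Min = 6
Range = 100 - 6 = 94

Range = 94


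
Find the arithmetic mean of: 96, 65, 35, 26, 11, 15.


Sum = 96 + 65 + 35 + 26 + 11 + 15 = 248
n = 6
Mean = 248/6 = 41.3333

Mean = 41.3333


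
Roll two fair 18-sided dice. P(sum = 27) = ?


Total outcomes = 18×18 = 324
Favorable (sum = 27): 10
P = 10/324 = 0.0309

P = 0.0309


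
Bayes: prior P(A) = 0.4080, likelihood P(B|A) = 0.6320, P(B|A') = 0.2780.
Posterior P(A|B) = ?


P(B) = P(B|A)*P(A) + P(B|A')*P(A')
= 0.6320*0.4080 + 0.2780*0.5920
= 0.257856 + 0.164576 = 0.422432
P(A|B) = 0.257856/0.422432 = 0.6104

P(A|B) = 0.6104


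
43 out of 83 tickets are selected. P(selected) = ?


P = 43/83 = 0.5181

P = 0.5181


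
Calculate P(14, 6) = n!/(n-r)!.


P(14,6) = 14!/8!
= 87178291200/40320
= 2162160

P(14,6) = 2162160


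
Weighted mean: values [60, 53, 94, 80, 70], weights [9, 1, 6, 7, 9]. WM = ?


Numerator = 60*9 + 53*1 + 94*6 + 80*7 + 70*9 = 2347
Denominator = 9 + 1 + 6 + 7 + 9 = 32
WM = 2347/32 = 73.3438

WM = 73.3438


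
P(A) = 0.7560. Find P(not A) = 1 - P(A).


P(not A) = 1 - 0.7560 = 0.2440

P(not A) = 0.2440


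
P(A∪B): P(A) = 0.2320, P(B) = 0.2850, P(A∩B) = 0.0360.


P(A∪B) = 0.2320 + 0.2850 - 0.0360
= 0.5170 - 0.0360
= 0.4810

P(A∪B) = 0.4810


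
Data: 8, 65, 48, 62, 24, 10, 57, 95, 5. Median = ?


Sorted: 5, 8, 10, 24, 48, 57, 62, 65, 95
n = 9 (odd)
Middle value = 48

Median = 48


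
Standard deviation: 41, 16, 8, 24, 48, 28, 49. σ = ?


Mean = 30.5714
Variance = 217.6735
SD = sqrt(217.6735) = 14.7538

SD = 14.7538


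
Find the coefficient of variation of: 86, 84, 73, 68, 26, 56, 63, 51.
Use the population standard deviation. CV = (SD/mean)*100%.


Mean = 63.3750
SD = 18.2204
CV = (18.2204/63.3750)*100 = 28.7502%

CV = 28.7502%


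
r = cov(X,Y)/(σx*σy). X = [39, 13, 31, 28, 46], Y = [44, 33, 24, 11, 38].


Mean X = 31.4000, Mean Y = 30.0000
SD X = 11.146300, SD Y = 11.541230
Cov = 47.000000
r = 47.000000/(11.146300*11.541230) = 0.3654

r = 0.3654


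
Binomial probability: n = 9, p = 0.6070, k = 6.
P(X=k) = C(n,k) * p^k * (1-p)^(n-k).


C(9,6) = 84
p^6 = 0.050019
(1-p)^3 = 0.060698
P = 84 * 0.050019 * 0.060698 = 0.2550

P(X=6) = 0.2550


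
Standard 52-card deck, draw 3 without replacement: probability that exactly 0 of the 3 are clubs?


Hypergeometric: P(X=0) = C(13,0)·C(39,3) / C(52,3)
= 1 × 9139 / 22100
= 9139/22100 = 0.4135

P = 0.4135


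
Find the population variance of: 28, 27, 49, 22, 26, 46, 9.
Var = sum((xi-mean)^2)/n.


Mean = 29.5714
Squared deviations: 2.4694, 6.6122, 377.4694, 57.3265, 12.7551, 269.8980, 423.1837
Sum = 1149.7143
Variance = 1149.7143/7 = 164.2449

Variance = 164.2449


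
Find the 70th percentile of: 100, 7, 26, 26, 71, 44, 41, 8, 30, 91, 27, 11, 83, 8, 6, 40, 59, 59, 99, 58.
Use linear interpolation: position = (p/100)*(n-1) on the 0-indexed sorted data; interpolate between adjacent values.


Sorted: 6, 7, 8, 8, 11, 26, 26, 27, 30, 40, 41, 44, 58, 59, 59, 71, 83, 91, 99, 100
n = 20
Index = 70/100 * 19 = 13.3000
Lower = data[13] = 59, Upper = data[14] = 59
P70 = 59 + 0.3000*(0) = 59.0000

P70 = 59.0000


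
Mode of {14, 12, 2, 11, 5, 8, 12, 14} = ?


Frequencies: 2:1, 5:1, 8:1, 11:1, 12:2, 14:2
Max frequency = 2
Mode = 12, 14

Mode = 12, 14


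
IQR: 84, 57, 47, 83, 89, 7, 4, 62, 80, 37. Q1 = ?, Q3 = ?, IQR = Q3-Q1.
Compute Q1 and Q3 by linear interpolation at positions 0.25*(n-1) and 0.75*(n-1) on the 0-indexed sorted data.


Sorted: 4, 7, 37, 47, 57, 62, 80, 83, 84, 89
Q1 (25th %ile) = 39.5000
Q3 (75th %ile) = 82.2500
IQR = 82.2500 - 39.5000 = 42.7500

IQR = 42.7500


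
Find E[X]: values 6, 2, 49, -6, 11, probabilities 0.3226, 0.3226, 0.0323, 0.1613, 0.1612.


E[X] = 6*0.3226 + 2*0.3226 + 49*0.0323 - 6*0.1613 + 11*0.1612
= 1.9356 + 0.6452 + 1.5827 - 0.9678 + 1.7732
= 4.9689

E[X] = 4.9689


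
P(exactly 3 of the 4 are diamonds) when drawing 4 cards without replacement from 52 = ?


Hypergeometric: P(X=3) = C(13,3)·C(39,1) / C(52,4)
= 286 × 39 / 270725
= 11154/270725 = 0.0412

P = 0.0412


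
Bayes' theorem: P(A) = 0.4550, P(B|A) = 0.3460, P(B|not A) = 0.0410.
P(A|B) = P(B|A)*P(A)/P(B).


P(B) = P(B|A)*P(A) + P(B|A')*P(A')
= 0.3460*0.4550 + 0.0410*0.5450
= 0.157430 + 0.022345 = 0.179775
P(A|B) = 0.157430/0.179775 = 0.8757

P(A|B) = 0.8757


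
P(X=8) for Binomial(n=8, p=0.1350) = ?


C(8,8) = 1
p^8 = 1.103240e-07
(1-p)^0 = 1.000000
P = 1 * 1.103240e-07 * 1.000000 = 1.1032e-07

P(X=8) = 1.1032e-07


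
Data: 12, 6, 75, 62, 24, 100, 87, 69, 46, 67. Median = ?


Sorted: 6, 12, 24, 46, 62, 67, 69, 75, 87, 100
n = 10 (even)
Middle values: 62 and 67
Median = (62+67)/2 = 64.5000

Median = 64.5000


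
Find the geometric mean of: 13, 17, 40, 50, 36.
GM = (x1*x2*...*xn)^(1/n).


Product = 13 × 17 × 40 × 50 × 36 = 15912000
GM = 15912000^(1/5) = 27.5642

GM = 27.5642


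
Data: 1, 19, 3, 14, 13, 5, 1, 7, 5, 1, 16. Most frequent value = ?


Frequencies: 1:3, 3:1, 5:2, 7:1, 13:1, 14:1, 16:1, 19:1
Max frequency = 3
Mode = 1

Mode = 1


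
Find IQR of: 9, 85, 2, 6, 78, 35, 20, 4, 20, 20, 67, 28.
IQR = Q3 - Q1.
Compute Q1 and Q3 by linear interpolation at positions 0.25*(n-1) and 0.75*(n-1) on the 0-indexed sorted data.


Sorted: 2, 4, 6, 9, 20, 20, 20, 28, 35, 67, 78, 85
Q1 (25th %ile) = 8.2500
Q3 (75th %ile) = 43.0000
IQR = 43.0000 - 8.2500 = 34.7500

IQR = 34.7500


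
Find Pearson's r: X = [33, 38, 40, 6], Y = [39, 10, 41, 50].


Mean X = 29.2500, Mean Y = 35.0000
SD X = 13.663363, SD Y = 15.016657
Cov = -122.000000
r = -122.000000/(13.663363*15.016657) = -0.5946

r = -0.5946


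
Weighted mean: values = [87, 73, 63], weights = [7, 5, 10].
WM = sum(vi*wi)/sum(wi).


Numerator = 87*7 + 73*5 + 63*10 = 1604
Denominator = 7 + 5 + 10 = 22
WM = 1604/22 = 72.9091

WM = 72.9091


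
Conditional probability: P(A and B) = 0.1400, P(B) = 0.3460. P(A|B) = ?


P(A|B) = 0.1400/0.3460 = 0.4046

P(A|B) = 0.4046


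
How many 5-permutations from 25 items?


P(25,5) = 25!/20!
= 15511210043330985984000000/2432902008176640000
= 6375600

P(25,5) = 6375600


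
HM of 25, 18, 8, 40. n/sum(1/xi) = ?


Sum of reciprocals = 1/25 + 1/18 + 1/8 + 1/40 = 0.245556
HM = 4/0.245556 = 16.2896

HM = 16.2896


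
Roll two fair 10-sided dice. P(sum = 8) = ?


Total outcomes = 10×10 = 100
Favorable (sum = 8): 7
P = 7/100 = 0.0700

P = 0.0700


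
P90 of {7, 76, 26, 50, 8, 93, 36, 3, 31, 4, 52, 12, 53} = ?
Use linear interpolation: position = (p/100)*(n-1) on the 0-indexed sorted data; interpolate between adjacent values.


Sorted: 3, 4, 7, 8, 12, 26, 31, 36, 50, 52, 53, 76, 93
n = 13
Index = 90/100 * 12 = 10.8000
Lower = data[10] = 53, Upper = data[11] = 76
P90 = 53 + 0.8000*(23) = 71.4000

P90 = 71.4000


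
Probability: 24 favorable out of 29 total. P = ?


P = 24/29 = 0.8276

P = 0.8276


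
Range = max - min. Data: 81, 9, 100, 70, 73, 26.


Max = 100, Min = 9
Range = 100 - 9 = 91

Range = 91


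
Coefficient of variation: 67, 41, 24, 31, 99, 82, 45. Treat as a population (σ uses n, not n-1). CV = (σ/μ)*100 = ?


Mean = 55.5714
SD = 25.7452
CV = (25.7452/55.5714)*100 = 46.3282%

CV = 46.3282%


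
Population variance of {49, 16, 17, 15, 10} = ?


Mean = 21.4000
Squared deviations: 761.7600, 29.1600, 19.3600, 40.9600, 129.9600
Sum = 981.2000
Variance = 981.2000/5 = 196.2400

Variance = 196.2400


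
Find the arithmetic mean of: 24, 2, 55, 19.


Sum = 24 + 2 + 55 + 19 = 100
n = 4
Mean = 100/4 = 25.0000

Mean = 25.0000


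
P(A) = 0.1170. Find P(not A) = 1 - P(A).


P(not A) = 1 - 0.1170 = 0.8830

P(not A) = 0.8830


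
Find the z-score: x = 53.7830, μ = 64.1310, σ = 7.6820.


z = (53.7830 - 64.1310)/7.6820
= -10.3480/7.6820
= -1.3470

z = -1.3470


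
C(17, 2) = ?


C(17,2) = 17!/(2! × 15!)
= 355687428096000/(2 × 1307674368000)
= 136

C(17,2) = 136


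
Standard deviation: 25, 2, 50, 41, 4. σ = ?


Mean = 24.4000
Variance = 369.8400
SD = sqrt(369.8400) = 19.2312

SD = 19.2312


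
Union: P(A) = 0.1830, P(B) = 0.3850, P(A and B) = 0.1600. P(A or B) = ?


P(A∪B) = 0.1830 + 0.3850 - 0.1600
= 0.5680 - 0.1600
= 0.4080

P(A∪B) = 0.4080


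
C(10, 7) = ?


C(10,7) = 10!/(7! × 3!)
= 3628800/(5040 × 6)
= 120

C(10,7) = 120


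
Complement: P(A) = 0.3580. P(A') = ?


P(not A) = 1 - 0.3580 = 0.6420

P(not A) = 0.6420


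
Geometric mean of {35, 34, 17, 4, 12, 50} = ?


Product = 35 × 34 × 17 × 4 × 12 × 50 = 48552000
GM = 48552000^(1/6) = 19.1001

GM = 19.1001


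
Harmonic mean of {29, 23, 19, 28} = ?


Sum of reciprocals = 1/29 + 1/23 + 1/19 + 1/28 = 0.166307
HM = 4/0.166307 = 24.0519

HM = 24.0519


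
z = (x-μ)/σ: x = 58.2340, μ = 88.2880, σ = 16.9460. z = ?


z = (58.2340 - 88.2880)/16.9460
= -30.0540/16.9460
= -1.7735

z = -1.7735


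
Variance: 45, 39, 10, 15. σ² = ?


Mean = 27.2500
Squared deviations: 315.0625, 138.0625, 297.5625, 150.0625
Sum = 900.7500
Variance = 900.7500/4 = 225.1875

Variance = 225.1875


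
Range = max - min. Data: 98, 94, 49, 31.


Max = 98, Min = 31
Range = 98 - 31 = 67

Range = 67


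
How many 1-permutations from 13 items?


P(13,1) = 13!/12!
= 6227020800/479001600
= 13

P(13,1) = 13


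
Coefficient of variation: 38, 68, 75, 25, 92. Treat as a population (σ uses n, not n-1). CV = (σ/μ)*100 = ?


Mean = 59.6000
SD = 24.5813
CV = (24.5813/59.6000)*100 = 41.2438%

CV = 41.2438%


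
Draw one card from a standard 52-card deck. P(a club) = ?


13 clubs in 52 cards
P = 13/52 = 0.2500

P = 0.2500


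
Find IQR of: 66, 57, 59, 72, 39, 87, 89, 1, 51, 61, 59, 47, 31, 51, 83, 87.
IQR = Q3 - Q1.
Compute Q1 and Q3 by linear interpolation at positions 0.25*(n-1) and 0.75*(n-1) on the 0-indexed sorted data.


Sorted: 1, 31, 39, 47, 51, 51, 57, 59, 59, 61, 66, 72, 83, 87, 87, 89
Q1 (25th %ile) = 50.0000
Q3 (75th %ile) = 74.7500
IQR = 74.7500 - 50.0000 = 24.7500

IQR = 24.7500


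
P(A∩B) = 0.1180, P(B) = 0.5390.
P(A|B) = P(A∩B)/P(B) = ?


P(A|B) = 0.1180/0.5390 = 0.2189

P(A|B) = 0.2189


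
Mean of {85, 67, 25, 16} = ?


Sum = 85 + 67 + 25 + 16 = 193
n = 4
Mean = 193/4 = 48.2500

Mean = 48.2500


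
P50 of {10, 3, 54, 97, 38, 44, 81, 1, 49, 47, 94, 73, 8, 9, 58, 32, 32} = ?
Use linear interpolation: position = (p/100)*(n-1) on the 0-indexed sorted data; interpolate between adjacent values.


Sorted: 1, 3, 8, 9, 10, 32, 32, 38, 44, 47, 49, 54, 58, 73, 81, 94, 97
n = 17
Index = 50/100 * 16 = 8.0000
Lower = data[8] = 44, Upper = data[9] = 47
P50 = 44 + 0*(3) = 44.0000

P50 = 44.0000


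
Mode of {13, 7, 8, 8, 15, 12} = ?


Frequencies: 7:1, 8:2, 12:1, 13:1, 15:1
Max frequency = 2
Mode = 8

Mode = 8


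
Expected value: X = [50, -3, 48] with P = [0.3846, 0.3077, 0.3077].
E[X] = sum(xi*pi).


E[X] = 50*0.3846 - 3*0.3077 + 48*0.3077
= 19.2300 - 0.9231 + 14.7696
= 33.0765

E[X] = 33.0765


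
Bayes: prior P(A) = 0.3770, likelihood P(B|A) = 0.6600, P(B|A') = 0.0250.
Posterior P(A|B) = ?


P(B) = P(B|A)*P(A) + P(B|A')*P(A')
= 0.6600*0.3770 + 0.0250*0.6230
= 0.248820 + 0.015575 = 0.264395
P(A|B) = 0.248820/0.264395 = 0.9411

P(A|B) = 0.9411


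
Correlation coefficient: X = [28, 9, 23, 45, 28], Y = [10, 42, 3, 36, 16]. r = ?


Mean X = 26.6000, Mean Y = 21.4000
SD X = 11.534297, SD Y = 15.067847
Cov = -10.240000
r = -10.240000/(11.534297*15.067847) = -0.0589

r = -0.0589


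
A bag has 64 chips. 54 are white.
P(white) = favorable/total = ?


P = 54/64 = 0.8438

P = 0.8438


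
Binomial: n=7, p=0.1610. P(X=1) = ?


C(7,1) = 7
p^1 = 0.161000
(1-p)^6 = 0.348796
P = 7 * 0.161000 * 0.348796 = 0.3931

P(X=1) = 0.3931


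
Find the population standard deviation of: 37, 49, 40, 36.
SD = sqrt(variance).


Mean = 40.5000
Variance = 26.2500
SD = sqrt(26.2500) = 5.1235

SD = 5.1235


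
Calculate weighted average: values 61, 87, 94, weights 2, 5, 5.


Numerator = 61*2 + 87*5 + 94*5 = 1027
Denominator = 2 + 5 + 5 = 12
WM = 1027/12 = 85.5833

WM = 85.5833


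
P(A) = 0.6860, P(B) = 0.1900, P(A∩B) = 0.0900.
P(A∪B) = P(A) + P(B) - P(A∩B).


P(A∪B) = 0.6860 + 0.1900 - 0.0900
= 0.8760 - 0.0900
= 0.7860

P(A∪B) = 0.7860


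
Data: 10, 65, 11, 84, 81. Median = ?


Sorted: 10, 11, 65, 81, 84
n = 5 (odd)
Middle value = 65

Median = 65


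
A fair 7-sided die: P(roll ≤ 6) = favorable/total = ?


Favorable outcomes (roll ≤ 6): 6
Total outcomes = 7
P = 6/7 = 0.8571

P = 0.8571


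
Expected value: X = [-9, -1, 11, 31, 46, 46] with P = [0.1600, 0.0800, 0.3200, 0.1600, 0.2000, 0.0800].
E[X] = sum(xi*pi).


E[X] = -9*0.1600 - 1*0.0800 + 11*0.3200 + 31*0.1600 + 46*0.2000 + 46*0.0800
= -1.4400 - 0.0800 + 3.5200 + 4.9600 + 9.2000 + 3.6800
= 19.8400

E[X] = 19.8400


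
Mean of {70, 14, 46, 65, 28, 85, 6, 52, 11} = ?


Sum = 70 + 14 + 46 + 65 + 28 + 85 + 6 + 52 + 11 = 377
n = 9
Mean = 377/9 = 41.8889

Mean = 41.8889


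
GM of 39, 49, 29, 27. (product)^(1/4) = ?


Product = 39 × 49 × 29 × 27 = 1496313
GM = 1496313^(1/4) = 34.9748

GM = 34.9748


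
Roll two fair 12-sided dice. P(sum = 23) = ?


Total outcomes = 12×12 = 144
Favorable (sum = 23): 2
P = 2/144 = 0.0139

P = 0.0139


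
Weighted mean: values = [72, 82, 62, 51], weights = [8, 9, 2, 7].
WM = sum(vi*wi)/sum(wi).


Numerator = 72*8 + 82*9 + 62*2 + 51*7 = 1795
Denominator = 8 + 9 + 2 + 7 = 26
WM = 1795/26 = 69.0385

WM = 69.0385


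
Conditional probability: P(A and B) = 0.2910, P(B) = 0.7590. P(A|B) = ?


P(A|B) = 0.2910/0.7590 = 0.3834

P(A|B) = 0.3834


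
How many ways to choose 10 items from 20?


C(20,10) = 20!/(10! × 10!)
= 2432902008176640000/(3628800 × 3628800)
= 184756

C(20,10) = 184756


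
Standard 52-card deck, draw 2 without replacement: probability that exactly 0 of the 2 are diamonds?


Hypergeometric: P(X=0) = C(13,0)·C(39,2) / C(52,2)
= 1 × 741 / 1326
= 741/1326 = 0.5588

P = 0.5588


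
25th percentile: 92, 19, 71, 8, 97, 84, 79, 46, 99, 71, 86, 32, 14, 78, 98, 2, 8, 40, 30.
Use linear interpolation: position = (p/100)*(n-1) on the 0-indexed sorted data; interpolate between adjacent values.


Sorted: 2, 8, 8, 14, 19, 30, 32, 40, 46, 71, 71, 78, 79, 84, 86, 92, 97, 98, 99
n = 19
Index = 25/100 * 18 = 4.5000
Lower = data[4] = 19, Upper = data[5] = 30
P25 = 19 + 0.5000*(11) = 24.5000

P25 = 24.5000


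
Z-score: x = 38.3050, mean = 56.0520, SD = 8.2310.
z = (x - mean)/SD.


z = (38.3050 - 56.0520)/8.2310
= -17.7470/8.2310
= -2.1561

z = -2.1561


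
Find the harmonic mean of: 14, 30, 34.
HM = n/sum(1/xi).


Sum of reciprocals = 1/14 + 1/30 + 1/34 = 0.134174
HM = 3/0.134174 = 22.3591

HM = 22.3591


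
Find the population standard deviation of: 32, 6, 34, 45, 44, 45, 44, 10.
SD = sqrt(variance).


Mean = 32.5000
Variance = 223.5000
SD = sqrt(223.5000) = 14.9499

SD = 14.9499


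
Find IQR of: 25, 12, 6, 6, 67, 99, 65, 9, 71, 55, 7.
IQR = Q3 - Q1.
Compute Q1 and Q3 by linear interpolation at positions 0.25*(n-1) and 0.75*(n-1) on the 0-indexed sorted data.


Sorted: 6, 6, 7, 9, 12, 25, 55, 65, 67, 71, 99
Q1 (25th %ile) = 8.0000
Q3 (75th %ile) = 66.0000
IQR = 66.0000 - 8.0000 = 58.0000

IQR = 58.0000


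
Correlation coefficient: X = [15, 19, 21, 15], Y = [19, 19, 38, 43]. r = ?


Mean X = 17.5000, Mean Y = 29.7500
SD X = 2.598076, SD Y = 10.894379
Cov = 1.625000
r = 1.625000/(2.598076*10.894379) = 0.0574

r = 0.0574


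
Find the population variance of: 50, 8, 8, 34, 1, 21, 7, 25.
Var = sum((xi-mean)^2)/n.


Mean = 19.2500
Squared deviations: 945.5625, 126.5625, 126.5625, 217.5625, 333.0625, 3.0625, 150.0625, 33.0625
Sum = 1935.5000
Variance = 1935.5000/8 = 241.9375

Variance = 241.9375


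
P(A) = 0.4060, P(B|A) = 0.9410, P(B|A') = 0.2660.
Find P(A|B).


P(B) = P(B|A)*P(A) + P(B|A')*P(A')
= 0.9410*0.4060 + 0.2660*0.5940
= 0.382046 + 0.158004 = 0.540050
P(A|B) = 0.382046/0.540050 = 0.7074

P(A|B) = 0.7074


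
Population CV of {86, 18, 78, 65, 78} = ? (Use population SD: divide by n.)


Mean = 65.0000
SD = 24.4459
CV = (24.4459/65.0000)*100 = 37.6090%

CV = 37.6090%


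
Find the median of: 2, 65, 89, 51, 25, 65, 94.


Sorted: 2, 25, 51, 65, 65, 89, 94
n = 7 (odd)
Middle value = 65

Median = 65


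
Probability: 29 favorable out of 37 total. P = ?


P = 29/37 = 0.7838

P = 0.7838


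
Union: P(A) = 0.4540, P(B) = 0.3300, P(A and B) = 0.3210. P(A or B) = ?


P(A∪B) = 0.4540 + 0.3300 - 0.3210
= 0.7840 - 0.3210
= 0.4630

P(A∪B) = 0.4630


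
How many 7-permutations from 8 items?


P(8,7) = 8!/1!
= 40320/1
= 40320

P(8,7) = 40320


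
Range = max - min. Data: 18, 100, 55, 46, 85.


Max = 100, Min = 18
Range = 100 - 18 = 82

Range = 82


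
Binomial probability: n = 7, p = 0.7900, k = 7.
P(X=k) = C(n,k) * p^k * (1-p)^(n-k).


C(7,7) = 1
p^7 = 0.192039
(1-p)^0 = 1.000000
P = 1 * 0.192039 * 1.000000 = 0.1920

P(X=7) = 0.1920


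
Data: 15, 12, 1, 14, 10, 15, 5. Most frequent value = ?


Frequencies: 1:1, 5:1, 10:1, 12:1, 14:1, 15:2
Max frequency = 2
Mode = 15

Mode = 15


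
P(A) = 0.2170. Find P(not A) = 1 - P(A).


P(not A) = 1 - 0.2170 = 0.7830

P(not A) = 0.7830


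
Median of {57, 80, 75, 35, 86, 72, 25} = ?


Sorted: 25, 35, 57, 72, 75, 80, 86
n = 7 (odd)
Middle value = 72

Median = 72


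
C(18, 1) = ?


C(18,1) = 18!/(1! × 17!)
= 6402373705728000/(1 × 355687428096000)
= 18

C(18,1) = 18


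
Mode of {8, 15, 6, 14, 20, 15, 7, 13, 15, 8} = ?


Frequencies: 6:1, 7:1, 8:2, 13:1, 14:1, 15:3, 20:1
Max frequency = 3
Mode = 15

Mode = 15


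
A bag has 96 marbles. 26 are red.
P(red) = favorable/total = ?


P = 26/96 = 0.2708

P = 0.2708


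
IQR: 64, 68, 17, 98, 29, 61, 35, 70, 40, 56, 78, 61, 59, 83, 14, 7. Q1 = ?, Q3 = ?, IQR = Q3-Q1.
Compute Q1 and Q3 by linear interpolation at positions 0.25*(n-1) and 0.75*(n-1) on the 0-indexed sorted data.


Sorted: 7, 14, 17, 29, 35, 40, 56, 59, 61, 61, 64, 68, 70, 78, 83, 98
Q1 (25th %ile) = 33.5000
Q3 (75th %ile) = 68.5000
IQR = 68.5000 - 33.5000 = 35.0000

IQR = 35.0000


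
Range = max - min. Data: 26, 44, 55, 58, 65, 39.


Max = 65, Min = 26
Range = 65 - 26 = 39

Range = 39


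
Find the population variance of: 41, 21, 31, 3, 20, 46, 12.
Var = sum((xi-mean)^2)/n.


Mean = 24.8571
Squared deviations: 260.5918, 14.8776, 37.7347, 477.7347, 23.5918, 447.0204, 165.3061
Sum = 1426.8571
Variance = 1426.8571/7 = 203.8367

Variance = 203.8367


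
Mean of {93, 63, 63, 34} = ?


Sum = 93 + 63 + 63 + 34 = 253
n = 4
Mean = 253/4 = 63.2500

Mean = 63.2500


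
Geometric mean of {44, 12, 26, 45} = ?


Product = 44 × 12 × 26 × 45 = 617760
GM = 617760^(1/4) = 28.0353

GM = 28.0353


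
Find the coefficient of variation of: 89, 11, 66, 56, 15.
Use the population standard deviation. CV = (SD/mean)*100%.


Mean = 47.4000
SD = 30.0839
CV = (30.0839/47.4000)*100 = 63.4681%

CV = 63.4681%


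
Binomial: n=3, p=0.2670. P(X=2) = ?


C(3,2) = 3
p^2 = 0.071289
(1-p)^1 = 0.733000
P = 3 * 0.071289 * 0.733000 = 0.1568

P(X=2) = 0.1568


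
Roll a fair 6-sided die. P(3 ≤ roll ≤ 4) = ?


Favorable outcomes (3 ≤ roll ≤ 4): 2
Total outcomes = 6
P = 2/6 = 0.3333

P = 0.3333


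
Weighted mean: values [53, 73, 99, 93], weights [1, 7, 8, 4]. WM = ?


Numerator = 53*1 + 73*7 + 99*8 + 93*4 = 1728
Denominator = 1 + 7 + 8 + 4 = 20
WM = 1728/20 = 86.4000

WM = 86.4000


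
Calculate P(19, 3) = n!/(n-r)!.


P(19,3) = 19!/16!
= 121645100408832000/20922789888000
= 5814

P(19,3) = 5814


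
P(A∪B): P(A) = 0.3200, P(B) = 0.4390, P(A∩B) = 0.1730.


P(A∪B) = 0.3200 + 0.4390 - 0.1730
= 0.7590 - 0.1730
= 0.5860

P(A∪B) = 0.5860


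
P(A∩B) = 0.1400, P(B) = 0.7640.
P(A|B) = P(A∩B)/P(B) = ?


P(A|B) = 0.1400/0.7640 = 0.1832

P(A|B) = 0.1832


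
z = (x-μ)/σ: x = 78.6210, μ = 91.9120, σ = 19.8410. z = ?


z = (78.6210 - 91.9120)/19.8410
= -13.2910/19.8410
= -0.6699

z = -0.6699


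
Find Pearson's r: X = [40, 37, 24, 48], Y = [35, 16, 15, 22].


Mean X = 37.2500, Mean Y = 22.0000
SD X = 8.642193, SD Y = 7.968689
Cov = 32.500000
r = 32.500000/(8.642193*7.968689) = 0.4719

r = 0.4719


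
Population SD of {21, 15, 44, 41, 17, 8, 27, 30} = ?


Mean = 25.3750
Variance = 139.2344
SD = sqrt(139.2344) = 11.7998

SD = 11.7998


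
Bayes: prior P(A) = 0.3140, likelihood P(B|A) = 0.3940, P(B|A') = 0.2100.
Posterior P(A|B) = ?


P(B) = P(B|A)*P(A) + P(B|A')*P(A')
= 0.3940*0.3140 + 0.2100*0.6860
= 0.123716 + 0.144060 = 0.267776
P(A|B) = 0.123716/0.267776 = 0.4620

P(A|B) = 0.4620


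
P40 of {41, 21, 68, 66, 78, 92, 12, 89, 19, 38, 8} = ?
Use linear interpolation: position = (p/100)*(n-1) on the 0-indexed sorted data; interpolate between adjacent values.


Sorted: 8, 12, 19, 21, 38, 41, 66, 68, 78, 89, 92
n = 11
Index = 40/100 * 10 = 4.0000
Lower = data[4] = 38, Upper = data[5] = 41
P40 = 38 + 0*(3) = 38.0000

P40 = 38.0000


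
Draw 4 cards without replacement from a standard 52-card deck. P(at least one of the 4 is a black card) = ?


P(at least one) = 1 - P(none)
P(none) = (26/52) × (25/51) × (24/50) × (23/49) = 0.055222
P(at least one) = 1 - 0.055222 = 0.9448

P = 0.9448


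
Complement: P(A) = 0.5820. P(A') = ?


P(not A) = 1 - 0.5820 = 0.4180

P(not A) = 0.4180


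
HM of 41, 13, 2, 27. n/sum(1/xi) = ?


Sum of reciprocals = 1/41 + 1/13 + 1/2 + 1/27 = 0.638350
HM = 4/0.638350 = 6.2662

HM = 6.2662


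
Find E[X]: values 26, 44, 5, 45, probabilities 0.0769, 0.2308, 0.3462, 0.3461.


E[X] = 26*0.0769 + 44*0.2308 + 5*0.3462 + 45*0.3461
= 1.9994 + 10.1552 + 1.7310 + 15.5745
= 29.4601

E[X] = 29.4601


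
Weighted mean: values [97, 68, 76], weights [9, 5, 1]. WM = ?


Numerator = 97*9 + 68*5 + 76*1 = 1289
Denominator = 9 + 5 + 1 = 15
WM = 1289/15 = 85.9333

WM = 85.9333


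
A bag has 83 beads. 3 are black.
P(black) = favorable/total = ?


P = 3/83 = 0.0361

P = 0.0361


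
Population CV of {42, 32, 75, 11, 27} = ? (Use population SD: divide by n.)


Mean = 37.4000
SD = 21.3035
CV = (21.3035/37.4000)*100 = 56.9613%

CV = 56.9613%


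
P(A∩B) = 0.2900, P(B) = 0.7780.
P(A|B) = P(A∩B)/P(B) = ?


P(A|B) = 0.2900/0.7780 = 0.3728

P(A|B) = 0.3728


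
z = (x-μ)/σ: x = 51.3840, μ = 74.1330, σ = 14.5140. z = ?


z = (51.3840 - 74.1330)/14.5140
= -22.7490/14.5140
= -1.5674

z = -1.5674


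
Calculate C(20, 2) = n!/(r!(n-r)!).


C(20,2) = 20!/(2! × 18!)
= 2432902008176640000/(2 × 6402373705728000)
= 190

C(20,2) = 190


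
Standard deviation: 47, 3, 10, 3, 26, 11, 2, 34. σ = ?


Mean = 17.0000
Variance = 246.5000
SD = sqrt(246.5000) = 15.7003

SD = 15.7003


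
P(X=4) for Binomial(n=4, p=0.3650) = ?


C(4,4) = 1
p^4 = 0.017749
(1-p)^0 = 1.000000
P = 1 * 0.017749 * 1.000000 = 0.0177

P(X=4) = 0.0177


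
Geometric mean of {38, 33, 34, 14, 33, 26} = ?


Product = 38 × 33 × 34 × 14 × 33 × 26 = 512143632
GM = 512143632^(1/6) = 28.2856

GM = 28.2856


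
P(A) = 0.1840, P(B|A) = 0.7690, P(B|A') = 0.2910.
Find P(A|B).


P(B) = P(B|A)*P(A) + P(B|A')*P(A')
= 0.7690*0.1840 + 0.2910*0.8160
= 0.141496 + 0.237456 = 0.378952
P(A|B) = 0.141496/0.378952 = 0.3734

P(A|B) = 0.3734


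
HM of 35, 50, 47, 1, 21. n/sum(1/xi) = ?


Sum of reciprocals = 1/35 + 1/50 + 1/47 + 1/1 + 1/21 = 1.117467
HM = 5/1.117467 = 4.4744

HM = 4.4744


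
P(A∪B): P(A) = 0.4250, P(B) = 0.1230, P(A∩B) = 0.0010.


P(A∪B) = 0.4250 + 0.1230 - 0.0010
= 0.5480 - 0.0010
= 0.5470

P(A∪B) = 0.5470


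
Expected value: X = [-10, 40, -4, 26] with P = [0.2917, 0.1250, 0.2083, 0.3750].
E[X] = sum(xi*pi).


E[X] = -10*0.2917 + 40*0.1250 - 4*0.2083 + 26*0.3750
= -2.9170 + 5.0000 - 0.8332 + 9.7500
= 10.9998

E[X] = 10.9998


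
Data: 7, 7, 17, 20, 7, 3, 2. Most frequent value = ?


Frequencies: 2:1, 3:1, 7:3, 17:1, 20:1
Max frequency = 3
Mode = 7

Mode = 7


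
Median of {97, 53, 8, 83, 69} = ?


Sorted: 8, 53, 69, 83, 97
n = 5 (odd)
Middle value = 69

Median = 69


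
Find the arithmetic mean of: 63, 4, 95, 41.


Sum = 63 + 4 + 95 + 41 = 203
n = 4
Mean = 203/4 = 50.7500

Mean = 50.7500


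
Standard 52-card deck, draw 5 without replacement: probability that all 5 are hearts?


P(all hearts) = (13/52) × (12/51) × (11/50) × (10/49) × (9/48)
= 0.0005

P = 0.0005


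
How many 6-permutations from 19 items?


P(19,6) = 19!/13!
= 121645100408832000/6227020800
= 19535040

P(19,6) = 19535040


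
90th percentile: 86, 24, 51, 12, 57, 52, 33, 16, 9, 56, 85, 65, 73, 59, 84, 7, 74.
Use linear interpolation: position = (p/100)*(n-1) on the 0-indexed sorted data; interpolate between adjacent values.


Sorted: 7, 9, 12, 16, 24, 33, 51, 52, 56, 57, 59, 65, 73, 74, 84, 85, 86
n = 17
Index = 90/100 * 16 = 14.4000
Lower = data[14] = 84, Upper = data[15] = 85
P90 = 84 + 0.4000*(1) = 84.4000

P90 = 84.4000


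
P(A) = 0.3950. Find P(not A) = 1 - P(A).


P(not A) = 1 - 0.3950 = 0.6050

P(not A) = 0.6050


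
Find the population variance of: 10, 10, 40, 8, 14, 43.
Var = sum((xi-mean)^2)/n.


Mean = 20.8333
Squared deviations: 117.3611, 117.3611, 367.3611, 164.6944, 46.6944, 491.3611
Sum = 1304.8333
Variance = 1304.8333/6 = 217.4722

Variance = 217.4722


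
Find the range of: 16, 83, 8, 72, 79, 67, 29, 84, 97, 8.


Max = 97, Min = 8
Range = 97 - 8 = 89

Range = 89


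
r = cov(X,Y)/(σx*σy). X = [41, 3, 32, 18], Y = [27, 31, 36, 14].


Mean X = 23.5000, Mean Y = 27.0000
SD X = 14.396180, SD Y = 8.154753
Cov = 16.500000
r = 16.500000/(14.396180*8.154753) = 0.1405

r = 0.1405


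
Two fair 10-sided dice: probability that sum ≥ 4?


Total outcomes = 10×10 = 100
Favorable (sum ≥ 4): 97
P = 97/100 = 0.9700

P = 0.9700


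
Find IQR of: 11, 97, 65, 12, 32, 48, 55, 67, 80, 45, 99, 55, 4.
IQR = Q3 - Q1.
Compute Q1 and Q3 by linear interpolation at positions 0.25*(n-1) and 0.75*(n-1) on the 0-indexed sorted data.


Sorted: 4, 11, 12, 32, 45, 48, 55, 55, 65, 67, 80, 97, 99
Q1 (25th %ile) = 32.0000
Q3 (75th %ile) = 67.0000
IQR = 67.0000 - 32.0000 = 35.0000

IQR = 35.0000


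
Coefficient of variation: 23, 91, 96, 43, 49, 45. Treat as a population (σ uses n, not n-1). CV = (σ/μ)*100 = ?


Mean = 57.8333
SD = 26.5607
CV = (26.5607/57.8333)*100 = 45.9263%

CV = 45.9263%


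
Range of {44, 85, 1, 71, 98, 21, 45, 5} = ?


Max = 98, Min = 1
Range = 98 - 1 = 97

Range = 97


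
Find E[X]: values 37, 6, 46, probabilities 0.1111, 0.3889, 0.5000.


E[X] = 37*0.1111 + 6*0.3889 + 46*0.5000
= 4.1107 + 2.3334 + 23.0000
= 29.4441

E[X] = 29.4441


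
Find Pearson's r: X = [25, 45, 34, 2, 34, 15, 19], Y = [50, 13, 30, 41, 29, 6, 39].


Mean X = 24.8571, Mean Y = 29.7143
SD X = 13.238780, SD Y = 14.478697
Cov = -59.469388
r = -59.469388/(13.238780*14.478697) = -0.3103

r = -0.3103


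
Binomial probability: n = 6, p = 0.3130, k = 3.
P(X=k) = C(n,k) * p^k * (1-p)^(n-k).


C(6,3) = 20
p^3 = 0.030664
(1-p)^3 = 0.324243
P = 20 * 0.030664 * 0.324243 = 0.1989

P(X=3) = 0.1989


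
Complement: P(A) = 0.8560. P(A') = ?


P(not A) = 1 - 0.8560 = 0.1440

P(not A) = 0.1440


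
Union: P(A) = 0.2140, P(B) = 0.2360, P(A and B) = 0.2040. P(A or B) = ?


P(A∪B) = 0.2140 + 0.2360 - 0.2040
= 0.4500 - 0.2040
= 0.2460

P(A∪B) = 0.2460


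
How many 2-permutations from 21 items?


P(21,2) = 21!/19!
= 51090942171709440000/121645100408832000
= 420

P(21,2) = 420


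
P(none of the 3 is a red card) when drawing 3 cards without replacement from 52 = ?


P(no red cards) = (26/52) × (25/51) × (24/50)
= 0.1176

P = 0.1176


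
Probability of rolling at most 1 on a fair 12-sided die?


Favorable outcomes (roll ≤ 1): 1
Total outcomes = 12
P = 1/12 = 0.0833

P = 0.0833


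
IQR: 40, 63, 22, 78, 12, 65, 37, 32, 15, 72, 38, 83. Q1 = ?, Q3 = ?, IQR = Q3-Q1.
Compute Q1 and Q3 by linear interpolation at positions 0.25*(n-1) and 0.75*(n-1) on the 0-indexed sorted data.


Sorted: 12, 15, 22, 32, 37, 38, 40, 63, 65, 72, 78, 83
Q1 (25th %ile) = 29.5000
Q3 (75th %ile) = 66.7500
IQR = 66.7500 - 29.5000 = 37.2500

IQR = 37.2500


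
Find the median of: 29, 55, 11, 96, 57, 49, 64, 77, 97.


Sorted: 11, 29, 49, 55, 57, 64, 77, 96, 97
n = 9 (odd)
Middle value = 57

Median = 57


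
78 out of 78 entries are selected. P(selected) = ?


P = 78/78 = 1.0000

P = 1.0000


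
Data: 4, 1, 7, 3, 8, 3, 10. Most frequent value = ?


Frequencies: 1:1, 3:2, 4:1, 7:1, 8:1, 10:1
Max frequency = 2
Mode = 3

Mode = 3


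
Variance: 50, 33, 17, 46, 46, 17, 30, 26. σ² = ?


Mean = 33.1250
Squared deviations: 284.7656, 0.0156, 260.0156, 165.7656, 165.7656, 260.0156, 9.7656, 50.7656
Sum = 1196.8750
Variance = 1196.8750/8 = 149.6094

Variance = 149.6094


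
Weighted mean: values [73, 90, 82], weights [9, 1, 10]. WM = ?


Numerator = 73*9 + 90*1 + 82*10 = 1567
Denominator = 9 + 1 + 10 = 20
WM = 1567/20 = 78.3500

WM = 78.3500


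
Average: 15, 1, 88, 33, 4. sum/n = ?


Sum = 15 + 1 + 88 + 33 + 4 = 141
n = 5
Mean = 141/5 = 28.2000

Mean = 28.2000


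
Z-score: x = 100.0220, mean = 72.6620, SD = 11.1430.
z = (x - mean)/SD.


z = (100.0220 - 72.6620)/11.1430
= 27.3600/11.1430
= 2.4554

z = 2.4554


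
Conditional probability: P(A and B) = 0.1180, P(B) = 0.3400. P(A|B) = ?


P(A|B) = 0.1180/0.3400 = 0.3471

P(A|B) = 0.3471


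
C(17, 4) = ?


C(17,4) = 17!/(4! × 13!)
= 355687428096000/(24 × 6227020800)
= 2380

C(17,4) = 2380


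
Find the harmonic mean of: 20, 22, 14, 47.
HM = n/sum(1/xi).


Sum of reciprocals = 1/20 + 1/22 + 1/14 + 1/47 = 0.188160
HM = 4/0.188160 = 21.2585

HM = 21.2585


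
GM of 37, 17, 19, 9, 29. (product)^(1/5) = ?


Product = 37 × 17 × 19 × 9 × 29 = 3119211
GM = 3119211^(1/5) = 19.8980

GM = 19.8980


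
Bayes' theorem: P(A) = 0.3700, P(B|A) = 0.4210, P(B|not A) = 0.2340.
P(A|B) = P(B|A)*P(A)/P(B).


P(B) = P(B|A)*P(A) + P(B|A')*P(A')
= 0.4210*0.3700 + 0.2340*0.6300
= 0.155770 + 0.147420 = 0.303190
P(A|B) = 0.155770/0.303190 = 0.5138

P(A|B) = 0.5138


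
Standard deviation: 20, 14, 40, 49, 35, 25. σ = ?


Mean = 30.5000
Variance = 144.2500
SD = sqrt(144.2500) = 12.0104

SD = 12.0104


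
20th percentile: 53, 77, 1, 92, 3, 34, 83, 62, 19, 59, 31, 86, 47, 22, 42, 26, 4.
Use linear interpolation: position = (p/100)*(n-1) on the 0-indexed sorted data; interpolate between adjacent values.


Sorted: 1, 3, 4, 19, 22, 26, 31, 34, 42, 47, 53, 59, 62, 77, 83, 86, 92
n = 17
Index = 20/100 * 16 = 3.2000
Lower = data[3] = 19, Upper = data[4] = 22
P20 = 19 + 0.2000*(3) = 19.6000

P20 = 19.6000


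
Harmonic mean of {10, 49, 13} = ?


Sum of reciprocals = 1/10 + 1/49 + 1/13 = 0.197331
HM = 3/0.197331 = 15.2029

HM = 15.2029


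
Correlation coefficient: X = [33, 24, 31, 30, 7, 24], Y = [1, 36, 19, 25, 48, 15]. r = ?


Mean X = 24.8333, Mean Y = 24.0000
SD X = 8.668269, SD Y = 15.033296
Cov = -107.333333
r = -107.333333/(8.668269*15.033296) = -0.8237

r = -0.8237


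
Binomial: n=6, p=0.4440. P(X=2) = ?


C(6,2) = 15
p^2 = 0.197136
(1-p)^4 = 0.095565
P = 15 * 0.197136 * 0.095565 = 0.2826

P(X=2) = 0.2826


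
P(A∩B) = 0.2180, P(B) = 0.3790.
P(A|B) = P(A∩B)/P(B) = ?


P(A|B) = 0.2180/0.3790 = 0.5752

P(A|B) = 0.5752


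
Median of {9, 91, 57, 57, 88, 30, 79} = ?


Sorted: 9, 30, 57, 57, 79, 88, 91
n = 7 (odd)
Middle value = 57

Median = 57


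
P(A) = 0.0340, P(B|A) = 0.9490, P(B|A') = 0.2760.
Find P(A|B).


P(B) = P(B|A)*P(A) + P(B|A')*P(A')
= 0.9490*0.0340 + 0.2760*0.9660
= 0.032266 + 0.266616 = 0.298882
P(A|B) = 0.032266/0.298882 = 0.1080

P(A|B) = 0.1080


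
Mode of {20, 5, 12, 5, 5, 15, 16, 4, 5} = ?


Frequencies: 4:1, 5:4, 12:1, 15:1, 16:1, 20:1
Max frequency = 4
Mode = 5

Mode = 5


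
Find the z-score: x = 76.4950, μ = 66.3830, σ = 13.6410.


z = (76.4950 - 66.3830)/13.6410
= 10.1120/13.6410
= 0.7413

z = 0.7413


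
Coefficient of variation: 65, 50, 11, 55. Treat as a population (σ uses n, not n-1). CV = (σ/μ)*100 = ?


Mean = 45.2500
SD = 20.4985
CV = (20.4985/45.2500)*100 = 45.3005%

CV = 45.3005%


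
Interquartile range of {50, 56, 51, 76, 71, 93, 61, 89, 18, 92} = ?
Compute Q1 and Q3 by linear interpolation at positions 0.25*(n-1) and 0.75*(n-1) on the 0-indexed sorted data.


Sorted: 18, 50, 51, 56, 61, 71, 76, 89, 92, 93
Q1 (25th %ile) = 52.2500
Q3 (75th %ile) = 85.7500
IQR = 85.7500 - 52.2500 = 33.5000

IQR = 33.5000


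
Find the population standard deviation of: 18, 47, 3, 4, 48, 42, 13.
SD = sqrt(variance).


Mean = 25.0000
Variance = 345.7143
SD = sqrt(345.7143) = 18.5934

SD = 18.5934


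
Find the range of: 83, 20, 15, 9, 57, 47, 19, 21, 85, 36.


Max = 85, Min = 9
Range = 85 - 9 = 76

Range = 76


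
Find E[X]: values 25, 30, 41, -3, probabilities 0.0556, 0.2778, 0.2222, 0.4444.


E[X] = 25*0.0556 + 30*0.2778 + 41*0.2222 - 3*0.4444
= 1.3900 + 8.3340 + 9.1102 - 1.3332
= 17.5010

E[X] = 17.5010


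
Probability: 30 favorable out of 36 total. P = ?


P = 30/36 = 0.8333

P = 0.8333


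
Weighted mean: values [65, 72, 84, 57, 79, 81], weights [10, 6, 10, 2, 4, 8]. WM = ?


Numerator = 65*10 + 72*6 + 84*10 + 57*2 + 79*4 + 81*8 = 3000
Denominator = 10 + 6 + 10 + 2 + 4 + 8 = 40
WM = 3000/40 = 75.0000

WM = 75.0000


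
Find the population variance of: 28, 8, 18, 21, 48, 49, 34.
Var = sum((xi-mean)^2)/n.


Mean = 29.4286
Squared deviations: 2.0408, 459.1837, 130.6122, 71.0408, 344.8980, 383.0408, 20.8980
Sum = 1411.7143
Variance = 1411.7143/7 = 201.6735

Variance = 201.6735
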